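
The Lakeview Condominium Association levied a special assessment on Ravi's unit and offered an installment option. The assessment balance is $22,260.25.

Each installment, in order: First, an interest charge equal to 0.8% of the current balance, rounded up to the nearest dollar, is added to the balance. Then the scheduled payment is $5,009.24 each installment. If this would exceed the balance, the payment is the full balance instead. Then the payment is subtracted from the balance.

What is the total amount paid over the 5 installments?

Installment 1: opening $22,260.25; interest $179.00 → $22,439.25; payment $5,009.24; balance $17,430.01
Installment 2: opening $17,430.01; interest $140.00 → $17,570.01; payment $5,009.24; balance $12,560.77
Installment 3: opening $12,560.77; interest $101.00 → $12,661.77; payment $5,009.24; balance $7,652.53
Installment 4: opening $7,652.53; interest $62.00 → $7,714.53; payment $5,009.24; balance $2,705.29
Installment 5: opening $2,705.29; interest $22.00 → $2,727.29; payment $2,727.29; balance $0.00
Total paid: $22,764.25

$22,764.25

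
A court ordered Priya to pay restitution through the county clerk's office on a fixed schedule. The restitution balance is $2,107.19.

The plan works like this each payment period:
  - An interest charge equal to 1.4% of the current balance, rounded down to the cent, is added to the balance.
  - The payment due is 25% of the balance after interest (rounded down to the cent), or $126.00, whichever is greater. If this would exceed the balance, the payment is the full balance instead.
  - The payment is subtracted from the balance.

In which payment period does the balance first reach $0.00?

Payment period 1: $2,107.19 +$29.50 interest = $2,136.69; pay $534.17 → $1,602.52
Payment period 2: $1,602.52 +$22.43 interest = $1,624.95; pay $406.23 → $1,218.72
Payment period 3: $1,218.72 +$17.06 interest = $1,235.78; pay $308.94 → $926.84
Payment period 4: $926.84 +$12.97 interest = $939.81; pay $234.95 → $704.86
Payment period 5: $704.86 +$9.86 interest = $714.72; pay $178.68 → $536.04
Payment period 6: $536.04 +$7.50 interest = $543.54; pay $135.88 → $407.66
Payment period 7: $407.66 +$5.70 interest = $413.36; pay $126.00 → $287.36
Payment period 8: $287.36 +$4.02 interest = $291.38; pay $126.00 → $165.38
Payment period 9: $165.38 +$2.31 interest = $167.69; pay $126.00 → $41.69
Payment period 10: $41.69 +$0.58 interest = $42.27; pay $42.27 → $0.00
Balance reaches $0.00 in payment period 10.

10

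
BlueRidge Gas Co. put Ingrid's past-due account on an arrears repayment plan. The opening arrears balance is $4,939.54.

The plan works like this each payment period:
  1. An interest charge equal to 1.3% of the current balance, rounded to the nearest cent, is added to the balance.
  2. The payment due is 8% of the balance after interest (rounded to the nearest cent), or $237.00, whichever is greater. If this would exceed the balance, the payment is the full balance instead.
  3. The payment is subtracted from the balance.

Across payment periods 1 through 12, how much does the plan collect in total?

# | Opening | Interest | Payment | End bal
1 | $4,939.54 | $64.21 | $400.30 | $4,603.45
2 | $4,603.45 | $59.84 | $373.06 | $4,290.23
3 | $4,290.23 | $55.77 | $347.68 | $3,998.32
4 | $3,998.32 | $51.98 | $324.02 | $3,726.28
5 | $3,726.28 | $48.44 | $301.98 | $3,472.74
6 | $3,472.74 | $45.15 | $281.43 | $3,236.46
7 | $3,236.46 | $42.07 | $262.28 | $3,016.25
8 | $3,016.25 | $39.21 | $244.44 | $2,811.02
9 | $2,811.02 | $36.54 | $237.00 | $2,610.56
10 | $2,610.56 | $33.94 | $237.00 | $2,407.50
11 | $2,407.50 | $31.30 | $237.00 | $2,201.80
12 | $2,201.80 | $28.62 | $237.00 | $1,993.42
Total paid: $3,483.19

$3,483.19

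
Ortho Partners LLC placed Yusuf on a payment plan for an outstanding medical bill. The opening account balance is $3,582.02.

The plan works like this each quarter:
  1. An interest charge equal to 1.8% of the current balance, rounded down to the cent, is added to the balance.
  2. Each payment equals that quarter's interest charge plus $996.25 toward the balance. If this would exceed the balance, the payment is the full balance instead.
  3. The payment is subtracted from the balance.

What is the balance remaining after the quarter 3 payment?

Quarter 1: $3,582.02 +$64.47 interest = $3,646.49; pay $1,060.72 → $2,585.77
Quarter 2: $2,585.77 +$46.54 interest = $2,632.31; pay $1,042.79 → $1,589.52
Quarter 3: $1,589.52 +$28.61 interest = $1,618.13; pay $1,024.86 → $593.27

$593.27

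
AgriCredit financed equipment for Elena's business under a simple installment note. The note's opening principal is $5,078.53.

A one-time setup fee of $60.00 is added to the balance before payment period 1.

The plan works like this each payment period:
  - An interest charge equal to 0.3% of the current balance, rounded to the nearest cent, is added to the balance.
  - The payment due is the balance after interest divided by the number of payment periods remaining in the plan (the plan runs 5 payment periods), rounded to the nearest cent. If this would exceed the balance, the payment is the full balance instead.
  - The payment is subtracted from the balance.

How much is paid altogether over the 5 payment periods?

# | Opening | Interest | Payment | End bal
1 | $5,138.53 | $15.42 | $1,030.79 | $4,123.16
2 | $4,123.16 | $12.37 | $1,033.88 | $3,101.65
3 | $3,101.65 | $9.30 | $1,036.98 | $2,073.97
4 | $2,073.97 | $6.22 | $1,040.10 | $1,040.09
5 | $1,040.09 | $3.12 | $1,043.21 | $0.00
Total paid: $5,184.96

$5,184.96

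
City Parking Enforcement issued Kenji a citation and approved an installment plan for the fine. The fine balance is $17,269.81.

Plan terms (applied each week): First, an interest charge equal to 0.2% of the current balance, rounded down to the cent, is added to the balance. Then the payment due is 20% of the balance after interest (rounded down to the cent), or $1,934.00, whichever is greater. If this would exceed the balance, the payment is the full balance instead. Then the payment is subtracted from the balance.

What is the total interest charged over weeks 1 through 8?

$134.93

Week 1: opening $17,269.81; interest $34.53 → $17,304.34; payment $3,460.86; balance $13,843.48
Week 2: opening $13,843.48; interest $27.68 → $13,871.16; payment $2,774.23; balance $11,096.93
Week 3: opening $11,096.93; interest $22.19 → $11,119.12; payment $2,223.82; balance $8,895.30
Week 4: opening $8,895.30; interest $17.79 → $8,913.09; payment $1,934.00; balance $6,979.09
Week 5: opening $6,979.09; interest $13.95 → $6,993.04; payment $1,934.00; balance $5,059.04
Week 6: opening $5,059.04; interest $10.11 → $5,069.15; payment $1,934.00; balance $3,135.15
Week 7: opening $3,135.15; interest $6.27 → $3,141.42; payment $1,934.00; balance $1,207.42
Week 8: opening $1,207.42; interest $2.41 → $1,209.83; payment $1,209.83; balance $0.00
Total interest: $34.53 + $27.68 + $22.19 + $17.79 + $13.95 + $10.11 + $6.27 + $2.41 = $134.93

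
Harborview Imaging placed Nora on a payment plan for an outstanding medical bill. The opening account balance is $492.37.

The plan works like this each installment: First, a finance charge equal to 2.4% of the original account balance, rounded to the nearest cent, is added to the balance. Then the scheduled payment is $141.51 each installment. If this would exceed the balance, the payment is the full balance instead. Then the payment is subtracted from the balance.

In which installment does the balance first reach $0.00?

4

Installment 1: $492.37 +$11.82 interest = $504.19; pay $141.51 → $362.68
Installment 2: $362.68 +$11.82 interest = $374.50; pay $141.51 → $232.99
Installment 3: $232.99 +$11.82 interest = $244.81; pay $141.51 → $103.30
Installment 4: $103.30 +$11.82 interest = $115.12; pay $115.12 → $0.00
Balance reaches $0.00 in installment 4.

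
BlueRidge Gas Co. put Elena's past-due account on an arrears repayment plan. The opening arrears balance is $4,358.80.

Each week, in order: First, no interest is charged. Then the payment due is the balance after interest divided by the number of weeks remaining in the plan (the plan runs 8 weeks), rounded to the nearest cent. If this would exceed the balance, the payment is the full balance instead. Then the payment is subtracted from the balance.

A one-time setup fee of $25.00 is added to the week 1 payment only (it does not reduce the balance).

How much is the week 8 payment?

$544.85

Week 1: opening $4,358.80; payment $544.85 (+ $25.00 fee); balance $3,813.95
Week 2: opening $3,813.95; payment $544.85; balance $3,269.10
Week 3: opening $3,269.10; payment $544.85; balance $2,724.25
Week 4: opening $2,724.25; payment $544.85; balance $2,179.40
Week 5: opening $2,179.40; payment $544.85; balance $1,634.55
Week 6: opening $1,634.55; payment $544.85; balance $1,089.70
Week 7: opening $1,089.70; payment $544.85; balance $544.85
Week 8: opening $544.85; payment $544.85; balance $0.00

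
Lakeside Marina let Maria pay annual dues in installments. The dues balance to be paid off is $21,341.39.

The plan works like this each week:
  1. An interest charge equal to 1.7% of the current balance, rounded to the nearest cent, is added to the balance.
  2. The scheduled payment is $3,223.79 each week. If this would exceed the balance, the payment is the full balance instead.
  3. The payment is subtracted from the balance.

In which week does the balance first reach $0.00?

Week 1: opening $21,341.39; interest $362.80 → $21,704.19; payment $3,223.79; balance $18,480.40
Week 2: opening $18,480.40; interest $314.17 → $18,794.57; payment $3,223.79; balance $15,570.78
Week 3: opening $15,570.78; interest $264.70 → $15,835.48; payment $3,223.79; balance $12,611.69
Week 4: opening $12,611.69; interest $214.40 → $12,826.09; payment $3,223.79; balance $9,602.30
Week 5: opening $9,602.30; interest $163.24 → $9,765.54; payment $3,223.79; balance $6,541.75
Week 6: opening $6,541.75; interest $111.21 → $6,652.96; payment $3,223.79; balance $3,429.17
Week 7: opening $3,429.17; interest $58.30 → $3,487.47; payment $3,223.79; balance $263.68
Week 8: opening $263.68; interest $4.48 → $268.16; payment $268.16; balance $0.00
Balance reaches $0.00 in week 8.

8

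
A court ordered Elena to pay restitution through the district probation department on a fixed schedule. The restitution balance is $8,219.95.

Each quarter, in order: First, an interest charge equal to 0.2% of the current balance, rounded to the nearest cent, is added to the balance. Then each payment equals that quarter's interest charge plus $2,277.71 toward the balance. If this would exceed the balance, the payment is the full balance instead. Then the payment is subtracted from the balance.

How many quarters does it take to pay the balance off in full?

4

# | Opening | Interest | Payment | End bal
1 | $8,219.95 | $16.44 | $2,294.15 | $5,942.24
2 | $5,942.24 | $11.88 | $2,289.59 | $3,664.53
3 | $3,664.53 | $7.33 | $2,285.04 | $1,386.82
4 | $1,386.82 | $2.77 | $1,389.59 | $0.00
Balance reaches $0.00 in quarter 4.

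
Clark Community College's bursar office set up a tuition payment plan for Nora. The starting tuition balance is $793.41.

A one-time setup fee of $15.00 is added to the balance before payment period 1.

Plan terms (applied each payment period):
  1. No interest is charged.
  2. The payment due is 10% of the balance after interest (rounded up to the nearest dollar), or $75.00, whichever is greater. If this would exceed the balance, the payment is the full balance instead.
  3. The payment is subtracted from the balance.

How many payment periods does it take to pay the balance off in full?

11

Payment period 1: $808.41 − $81.00 → $727.41
Payment period 2: $727.41 − $75.00 → $652.41
Payment period 3: $652.41 − $75.00 → $577.41
Payment period 4: $577.41 − $75.00 → $502.41
Payment period 5: $502.41 − $75.00 → $427.41
Payment period 6: $427.41 − $75.00 → $352.41
Payment period 7: $352.41 − $75.00 → $277.41
Payment period 8: $277.41 − $75.00 → $202.41
Payment period 9: $202.41 − $75.00 → $127.41
Payment period 10: $127.41 − $75.00 → $52.41
Payment period 11: $52.41 − $52.41 → $0.00
Balance reaches $0.00 in payment period 11.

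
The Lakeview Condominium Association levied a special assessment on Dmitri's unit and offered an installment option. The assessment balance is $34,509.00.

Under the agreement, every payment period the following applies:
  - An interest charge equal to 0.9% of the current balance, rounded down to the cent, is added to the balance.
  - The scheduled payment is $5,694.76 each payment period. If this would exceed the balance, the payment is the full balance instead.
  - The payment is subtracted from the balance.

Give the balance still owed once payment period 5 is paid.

$7,099.12

Payment period 1: $34,509.00 +$310.58 interest = $34,819.58; pay $5,694.76 → $29,124.82
Payment period 2: $29,124.82 +$262.12 interest = $29,386.94; pay $5,694.76 → $23,692.18
Payment period 3: $23,692.18 +$213.22 interest = $23,905.40; pay $5,694.76 → $18,210.64
Payment period 4: $18,210.64 +$163.89 interest = $18,374.53; pay $5,694.76 → $12,679.77
Payment period 5: $12,679.77 +$114.11 interest = $12,793.88; pay $5,694.76 → $7,099.12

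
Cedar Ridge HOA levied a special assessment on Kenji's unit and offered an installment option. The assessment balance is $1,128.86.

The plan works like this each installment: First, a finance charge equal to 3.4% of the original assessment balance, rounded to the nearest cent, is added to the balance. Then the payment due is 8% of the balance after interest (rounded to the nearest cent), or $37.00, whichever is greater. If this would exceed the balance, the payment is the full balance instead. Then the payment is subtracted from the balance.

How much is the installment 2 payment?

Installment 1: $1,128.86 +$38.38 interest = $1,167.24; pay $93.38 → $1,073.86
Installment 2: $1,073.86 +$38.38 interest = $1,112.24; pay $88.98 → $1,023.26

$88.98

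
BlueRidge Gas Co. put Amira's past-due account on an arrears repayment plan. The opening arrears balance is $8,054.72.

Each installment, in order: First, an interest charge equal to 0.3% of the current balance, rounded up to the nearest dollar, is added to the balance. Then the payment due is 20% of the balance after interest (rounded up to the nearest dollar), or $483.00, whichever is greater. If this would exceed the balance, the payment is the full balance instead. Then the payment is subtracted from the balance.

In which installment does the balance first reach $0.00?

# | Opening | Interest | Payment | End bal
1 | $8,054.72 | $25.00 | $1,616.00 | $6,463.72
2 | $6,463.72 | $20.00 | $1,297.00 | $5,186.72
3 | $5,186.72 | $16.00 | $1,041.00 | $4,161.72
4 | $4,161.72 | $13.00 | $835.00 | $3,339.72
5 | $3,339.72 | $11.00 | $671.00 | $2,679.72
6 | $2,679.72 | $9.00 | $538.00 | $2,150.72
7 | $2,150.72 | $7.00 | $483.00 | $1,674.72
8 | $1,674.72 | $6.00 | $483.00 | $1,197.72
9 | $1,197.72 | $4.00 | $483.00 | $718.72
10 | $718.72 | $3.00 | $483.00 | $238.72
11 | $238.72 | $1.00 | $239.72 | $0.00
Balance reaches $0.00 in installment 11.

11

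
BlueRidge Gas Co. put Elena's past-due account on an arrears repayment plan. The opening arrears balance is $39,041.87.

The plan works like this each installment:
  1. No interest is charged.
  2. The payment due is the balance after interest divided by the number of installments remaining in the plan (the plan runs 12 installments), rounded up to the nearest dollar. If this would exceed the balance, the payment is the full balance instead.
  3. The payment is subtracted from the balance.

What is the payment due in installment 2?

$3,254.00

Installment 1: $39,041.87 − $3,254.00 → $35,787.87
Installment 2: $35,787.87 − $3,254.00 → $32,533.87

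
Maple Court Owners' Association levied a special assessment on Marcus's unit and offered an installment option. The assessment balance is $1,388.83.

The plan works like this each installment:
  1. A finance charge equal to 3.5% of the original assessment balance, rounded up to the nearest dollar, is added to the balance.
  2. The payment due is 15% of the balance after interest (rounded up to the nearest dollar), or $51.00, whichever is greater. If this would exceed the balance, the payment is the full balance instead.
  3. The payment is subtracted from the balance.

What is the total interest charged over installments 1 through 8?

Installment 1: opening $1,388.83; interest $49.00 → $1,437.83; payment $216.00; balance $1,221.83
Installment 2: opening $1,221.83; interest $49.00 → $1,270.83; payment $191.00; balance $1,079.83
Installment 3: opening $1,079.83; interest $49.00 → $1,128.83; payment $170.00; balance $958.83
Installment 4: opening $958.83; interest $49.00 → $1,007.83; payment $152.00; balance $855.83
Installment 5: opening $855.83; interest $49.00 → $904.83; payment $136.00; balance $768.83
Installment 6: opening $768.83; interest $49.00 → $817.83; payment $123.00; balance $694.83
Installment 7: opening $694.83; interest $49.00 → $743.83; payment $112.00; balance $631.83
Installment 8: opening $631.83; interest $49.00 → $680.83; payment $103.00; balance $577.83
Total interest: $49.00 + $49.00 + $49.00 + $49.00 + $49.00 + $49.00 + $49.00 + $49.00 = $392.00

$392.00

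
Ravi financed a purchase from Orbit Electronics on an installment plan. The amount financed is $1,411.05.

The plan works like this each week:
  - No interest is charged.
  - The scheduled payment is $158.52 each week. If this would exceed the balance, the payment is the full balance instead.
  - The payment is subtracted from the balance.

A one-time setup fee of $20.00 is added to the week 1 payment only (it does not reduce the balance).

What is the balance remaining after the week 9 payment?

# | Opening | Payment | Fee | End bal
1 | $1,411.05 | $158.52 | $20.00 | $1,252.53
2 | $1,252.53 | $158.52 | — | $1,094.01
3 | $1,094.01 | $158.52 | — | $935.49
4 | $935.49 | $158.52 | — | $776.97
5 | $776.97 | $158.52 | — | $618.45
6 | $618.45 | $158.52 | — | $459.93
7 | $459.93 | $158.52 | — | $301.41
8 | $301.41 | $158.52 | — | $142.89
9 | $142.89 | $142.89 | — | $0.00

$0.00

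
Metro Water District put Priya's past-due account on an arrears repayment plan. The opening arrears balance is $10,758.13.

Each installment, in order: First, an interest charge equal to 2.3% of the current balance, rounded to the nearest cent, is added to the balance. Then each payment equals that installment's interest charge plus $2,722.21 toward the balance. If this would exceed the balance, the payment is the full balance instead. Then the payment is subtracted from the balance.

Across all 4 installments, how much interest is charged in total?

# | Opening | Interest | Payment | End bal
1 | $10,758.13 | $247.44 | $2,969.65 | $8,035.92
2 | $8,035.92 | $184.83 | $2,907.04 | $5,313.71
3 | $5,313.71 | $122.22 | $2,844.43 | $2,591.50
4 | $2,591.50 | $59.60 | $2,651.10 | $0.00
Total interest: $247.44 + $184.83 + $122.22 + $59.60 = $614.09

$614.09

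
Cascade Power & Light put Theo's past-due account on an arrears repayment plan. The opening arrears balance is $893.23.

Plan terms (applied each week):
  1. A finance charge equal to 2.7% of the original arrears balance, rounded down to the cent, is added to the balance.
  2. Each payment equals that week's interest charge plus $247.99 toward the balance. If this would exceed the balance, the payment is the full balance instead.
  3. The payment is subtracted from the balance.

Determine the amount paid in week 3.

$272.10

Week 1: opening $893.23; interest $24.11 → $917.34; payment $272.10; balance $645.24
Week 2: opening $645.24; interest $24.11 → $669.35; payment $272.10; balance $397.25
Week 3: opening $397.25; interest $24.11 → $421.36; payment $272.10; balance $149.26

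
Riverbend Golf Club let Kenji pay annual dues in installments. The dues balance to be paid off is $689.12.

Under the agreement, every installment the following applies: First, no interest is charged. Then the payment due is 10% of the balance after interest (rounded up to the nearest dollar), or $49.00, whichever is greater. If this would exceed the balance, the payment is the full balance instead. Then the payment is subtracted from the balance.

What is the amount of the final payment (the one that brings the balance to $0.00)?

$9.12

Installment 1: $689.12 − $69.00 → $620.12
Installment 2: $620.12 − $63.00 → $557.12
Installment 3: $557.12 − $56.00 → $501.12
Installment 4: $501.12 − $51.00 → $450.12
Installment 5: $450.12 − $49.00 → $401.12
Installment 6: $401.12 − $49.00 → $352.12
Installment 7: $352.12 − $49.00 → $303.12
Installment 8: $303.12 − $49.00 → $254.12
Installment 9: $254.12 − $49.00 → $205.12
Installment 10: $205.12 − $49.00 → $156.12
Installment 11: $156.12 − $49.00 → $107.12
Installment 12: $107.12 − $49.00 → $58.12
Installment 13: $58.12 − $49.00 → $9.12
Installment 14: $9.12 − $9.12 → $0.00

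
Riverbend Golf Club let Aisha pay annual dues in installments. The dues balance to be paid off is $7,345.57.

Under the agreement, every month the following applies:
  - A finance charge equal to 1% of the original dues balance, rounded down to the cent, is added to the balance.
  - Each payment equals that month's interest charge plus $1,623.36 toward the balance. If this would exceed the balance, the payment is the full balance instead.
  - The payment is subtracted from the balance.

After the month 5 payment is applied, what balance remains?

Month 1: $7,345.57 +$73.45 interest = $7,419.02; pay $1,696.81 → $5,722.21
Month 2: $5,722.21 +$73.45 interest = $5,795.66; pay $1,696.81 → $4,098.85
Month 3: $4,098.85 +$73.45 interest = $4,172.30; pay $1,696.81 → $2,475.49
Month 4: $2,475.49 +$73.45 interest = $2,548.94; pay $1,696.81 → $852.13
Month 5: $852.13 +$73.45 interest = $925.58; pay $925.58 → $0.00

$0.00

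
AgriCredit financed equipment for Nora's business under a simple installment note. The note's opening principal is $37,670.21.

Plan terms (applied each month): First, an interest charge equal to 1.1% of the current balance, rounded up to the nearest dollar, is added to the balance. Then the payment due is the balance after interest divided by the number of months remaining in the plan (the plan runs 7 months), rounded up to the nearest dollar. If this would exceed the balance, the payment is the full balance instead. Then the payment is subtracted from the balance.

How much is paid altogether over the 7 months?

# | Opening | Interest | Payment | End bal
1 | $37,670.21 | $415.00 | $5,441.00 | $32,644.21
2 | $32,644.21 | $360.00 | $5,501.00 | $27,503.21
3 | $27,503.21 | $303.00 | $5,562.00 | $22,244.21
4 | $22,244.21 | $245.00 | $5,623.00 | $16,866.21
5 | $16,866.21 | $186.00 | $5,685.00 | $11,367.21
6 | $11,367.21 | $126.00 | $5,747.00 | $5,746.21
7 | $5,746.21 | $64.00 | $5,810.21 | $0.00
Total paid: $39,369.21

$39,369.21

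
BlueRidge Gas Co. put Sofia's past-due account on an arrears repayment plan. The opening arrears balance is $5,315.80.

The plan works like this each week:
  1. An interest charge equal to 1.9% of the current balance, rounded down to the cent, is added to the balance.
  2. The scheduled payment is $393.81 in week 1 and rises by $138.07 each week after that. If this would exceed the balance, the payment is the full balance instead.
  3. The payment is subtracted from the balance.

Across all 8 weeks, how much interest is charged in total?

Week 1: $5,315.80 +$101.00 interest = $5,416.80; pay $393.81 → $5,022.99
Week 2: $5,022.99 +$95.43 interest = $5,118.42; pay $531.88 → $4,586.54
Week 3: $4,586.54 +$87.14 interest = $4,673.68; pay $669.95 → $4,003.73
Week 4: $4,003.73 +$76.07 interest = $4,079.80; pay $808.02 → $3,271.78
Week 5: $3,271.78 +$62.16 interest = $3,333.94; pay $946.09 → $2,387.85
Week 6: $2,387.85 +$45.36 interest = $2,433.21; pay $1,084.16 → $1,349.05
Week 7: $1,349.05 +$25.63 interest = $1,374.68; pay $1,222.23 → $152.45
Week 8: $152.45 +$2.89 interest = $155.34; pay $155.34 → $0.00
Total interest: $101.00 + $95.43 + $87.14 + $76.07 + $62.16 + $45.36 + $25.63 + $2.89 = $495.68

$495.68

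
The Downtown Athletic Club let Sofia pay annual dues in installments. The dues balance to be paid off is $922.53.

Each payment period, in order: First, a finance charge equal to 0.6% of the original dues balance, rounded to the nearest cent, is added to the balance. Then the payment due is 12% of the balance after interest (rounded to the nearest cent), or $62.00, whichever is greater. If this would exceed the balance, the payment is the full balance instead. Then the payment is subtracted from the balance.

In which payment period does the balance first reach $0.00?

14

Payment period 1: opening $922.53; interest $5.54 → $928.07; payment $111.37; balance $816.70
Payment period 2: opening $816.70; interest $5.54 → $822.24; payment $98.67; balance $723.57
Payment period 3: opening $723.57; interest $5.54 → $729.11; payment $87.49; balance $641.62
Payment period 4: opening $641.62; interest $5.54 → $647.16; payment $77.66; balance $569.50
Payment period 5: opening $569.50; interest $5.54 → $575.04; payment $69.00; balance $506.04
Payment period 6: opening $506.04; interest $5.54 → $511.58; payment $62.00; balance $449.58
Payment period 7: opening $449.58; interest $5.54 → $455.12; payment $62.00; balance $393.12
Payment period 8: opening $393.12; interest $5.54 → $398.66; payment $62.00; balance $336.66
Payment period 9: opening $336.66; interest $5.54 → $342.20; payment $62.00; balance $280.20
Payment period 10: opening $280.20; interest $5.54 → $285.74; payment $62.00; balance $223.74
Payment period 11: opening $223.74; interest $5.54 → $229.28; payment $62.00; balance $167.28
Payment period 12: opening $167.28; interest $5.54 → $172.82; payment $62.00; balance $110.82
Payment period 13: opening $110.82; interest $5.54 → $116.36; payment $62.00; balance $54.36
Payment period 14: opening $54.36; interest $5.54 → $59.90; payment $59.90; balance $0.00
Balance reaches $0.00 in payment period 14.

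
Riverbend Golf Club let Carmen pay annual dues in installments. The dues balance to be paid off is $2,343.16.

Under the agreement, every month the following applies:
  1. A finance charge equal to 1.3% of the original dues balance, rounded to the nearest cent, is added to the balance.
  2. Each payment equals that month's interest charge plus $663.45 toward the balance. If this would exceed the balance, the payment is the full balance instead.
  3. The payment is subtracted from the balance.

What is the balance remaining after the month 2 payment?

Month 1: opening $2,343.16; interest $30.46 → $2,373.62; payment $693.91; balance $1,679.71
Month 2: opening $1,679.71; interest $30.46 → $1,710.17; payment $693.91; balance $1,016.26

$1,016.26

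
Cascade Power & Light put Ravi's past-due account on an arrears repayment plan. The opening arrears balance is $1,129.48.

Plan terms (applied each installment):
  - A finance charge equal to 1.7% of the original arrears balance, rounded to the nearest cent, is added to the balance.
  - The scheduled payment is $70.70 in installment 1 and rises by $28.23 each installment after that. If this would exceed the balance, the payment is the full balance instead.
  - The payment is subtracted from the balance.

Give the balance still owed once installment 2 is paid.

$998.25

Installment 1: opening $1,129.48; interest $19.20 → $1,148.68; payment $70.70; balance $1,077.98
Installment 2: opening $1,077.98; interest $19.20 → $1,097.18; payment $98.93; balance $998.25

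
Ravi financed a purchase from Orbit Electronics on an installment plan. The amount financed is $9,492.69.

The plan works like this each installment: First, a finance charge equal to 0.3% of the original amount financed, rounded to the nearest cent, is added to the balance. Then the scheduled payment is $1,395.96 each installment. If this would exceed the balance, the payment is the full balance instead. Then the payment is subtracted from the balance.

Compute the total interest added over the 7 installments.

$199.36

# | Opening | Interest | Payment | End bal
1 | $9,492.69 | $28.48 | $1,395.96 | $8,125.21
2 | $8,125.21 | $28.48 | $1,395.96 | $6,757.73
3 | $6,757.73 | $28.48 | $1,395.96 | $5,390.25
4 | $5,390.25 | $28.48 | $1,395.96 | $4,022.77
5 | $4,022.77 | $28.48 | $1,395.96 | $2,655.29
6 | $2,655.29 | $28.48 | $1,395.96 | $1,287.81
7 | $1,287.81 | $28.48 | $1,316.29 | $0.00
Total interest: $28.48 + $28.48 + $28.48 + $28.48 + $28.48 + $28.48 + $28.48 = $199.36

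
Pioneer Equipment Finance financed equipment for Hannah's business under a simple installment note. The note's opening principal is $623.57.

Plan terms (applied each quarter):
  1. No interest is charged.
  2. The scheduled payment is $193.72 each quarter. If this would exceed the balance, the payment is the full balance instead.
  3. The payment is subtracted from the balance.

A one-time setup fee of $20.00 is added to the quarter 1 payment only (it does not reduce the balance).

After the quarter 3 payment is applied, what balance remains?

Quarter 1: opening $623.57; payment $193.72 (+ $20.00 fee); balance $429.85
Quarter 2: opening $429.85; payment $193.72; balance $236.13
Quarter 3: opening $236.13; payment $193.72; balance $42.41

$42.41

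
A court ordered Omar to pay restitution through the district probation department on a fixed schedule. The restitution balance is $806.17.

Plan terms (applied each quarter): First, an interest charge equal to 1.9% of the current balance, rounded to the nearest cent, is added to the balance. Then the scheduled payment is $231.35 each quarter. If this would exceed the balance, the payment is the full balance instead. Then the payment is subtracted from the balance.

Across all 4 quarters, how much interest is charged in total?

Quarter 1: $806.17 +$15.32 interest = $821.49; pay $231.35 → $590.14
Quarter 2: $590.14 +$11.21 interest = $601.35; pay $231.35 → $370.00
Quarter 3: $370.00 +$7.03 interest = $377.03; pay $231.35 → $145.68
Quarter 4: $145.68 +$2.77 interest = $148.45; pay $148.45 → $0.00
Total interest: $15.32 + $11.21 + $7.03 + $2.77 = $36.33

$36.33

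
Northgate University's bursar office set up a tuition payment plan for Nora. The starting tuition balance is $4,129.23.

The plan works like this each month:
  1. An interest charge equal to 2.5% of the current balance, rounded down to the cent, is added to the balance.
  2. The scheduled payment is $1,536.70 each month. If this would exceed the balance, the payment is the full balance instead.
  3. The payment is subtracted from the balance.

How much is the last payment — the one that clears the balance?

$1,257.11

Month 1: opening $4,129.23; interest $103.23 → $4,232.46; payment $1,536.70; balance $2,695.76
Month 2: opening $2,695.76; interest $67.39 → $2,763.15; payment $1,536.70; balance $1,226.45
Month 3: opening $1,226.45; interest $30.66 → $1,257.11; payment $1,257.11; balance $0.00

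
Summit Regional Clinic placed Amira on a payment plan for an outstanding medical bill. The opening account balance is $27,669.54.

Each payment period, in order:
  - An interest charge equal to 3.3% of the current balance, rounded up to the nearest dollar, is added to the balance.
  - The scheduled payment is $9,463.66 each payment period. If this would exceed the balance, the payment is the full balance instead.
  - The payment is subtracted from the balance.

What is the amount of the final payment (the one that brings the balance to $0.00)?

$1,202.56

# | Opening | Interest | Payment | End bal
1 | $27,669.54 | $914.00 | $9,463.66 | $19,119.88
2 | $19,119.88 | $631.00 | $9,463.66 | $10,287.22
3 | $10,287.22 | $340.00 | $9,463.66 | $1,163.56
4 | $1,163.56 | $39.00 | $1,202.56 | $0.00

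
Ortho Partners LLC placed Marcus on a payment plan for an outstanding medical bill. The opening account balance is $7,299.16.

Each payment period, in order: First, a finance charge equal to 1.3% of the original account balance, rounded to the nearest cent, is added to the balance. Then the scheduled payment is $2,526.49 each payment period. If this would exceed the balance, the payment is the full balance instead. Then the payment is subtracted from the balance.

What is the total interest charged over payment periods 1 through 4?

$379.56

Payment period 1: opening $7,299.16; interest $94.89 → $7,394.05; payment $2,526.49; balance $4,867.56
Payment period 2: opening $4,867.56; interest $94.89 → $4,962.45; payment $2,526.49; balance $2,435.96
Payment period 3: opening $2,435.96; interest $94.89 → $2,530.85; payment $2,526.49; balance $4.36
Payment period 4: opening $4.36; interest $94.89 → $99.25; payment $99.25; balance $0.00
Total interest: $94.89 + $94.89 + $94.89 + $94.89 = $379.56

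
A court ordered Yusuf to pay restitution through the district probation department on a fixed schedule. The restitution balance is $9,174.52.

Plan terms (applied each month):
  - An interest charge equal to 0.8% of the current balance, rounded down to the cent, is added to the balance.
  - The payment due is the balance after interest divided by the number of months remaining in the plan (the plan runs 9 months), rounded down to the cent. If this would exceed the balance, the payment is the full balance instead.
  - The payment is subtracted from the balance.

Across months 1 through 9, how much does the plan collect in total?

$9,549.40

Month 1: opening $9,174.52; interest $73.39 → $9,247.91; payment $1,027.54; balance $8,220.37
Month 2: opening $8,220.37; interest $65.76 → $8,286.13; payment $1,035.76; balance $7,250.37
Month 3: opening $7,250.37; interest $58.00 → $7,308.37; payment $1,044.05; balance $6,264.32
Month 4: opening $6,264.32; interest $50.11 → $6,314.43; payment $1,052.40; balance $5,262.03
Month 5: opening $5,262.03; interest $42.09 → $5,304.12; payment $1,060.82; balance $4,243.30
Month 6: opening $4,243.30; interest $33.94 → $4,277.24; payment $1,069.31; balance $3,207.93
Month 7: opening $3,207.93; interest $25.66 → $3,233.59; payment $1,077.86; balance $2,155.73
Month 8: opening $2,155.73; interest $17.24 → $2,172.97; payment $1,086.48; balance $1,086.49
Month 9: opening $1,086.49; interest $8.69 → $1,095.18; payment $1,095.18; balance $0.00
Total paid: $9,549.40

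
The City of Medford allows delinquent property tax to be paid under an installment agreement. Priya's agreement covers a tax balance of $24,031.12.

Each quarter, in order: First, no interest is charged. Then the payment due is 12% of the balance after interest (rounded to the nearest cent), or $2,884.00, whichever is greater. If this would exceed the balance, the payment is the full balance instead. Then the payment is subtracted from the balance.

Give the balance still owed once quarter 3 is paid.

$15,379.12

# | Opening | Payment | End bal
1 | $24,031.12 | $2,884.00 | $21,147.12
2 | $21,147.12 | $2,884.00 | $18,263.12
3 | $18,263.12 | $2,884.00 | $15,379.12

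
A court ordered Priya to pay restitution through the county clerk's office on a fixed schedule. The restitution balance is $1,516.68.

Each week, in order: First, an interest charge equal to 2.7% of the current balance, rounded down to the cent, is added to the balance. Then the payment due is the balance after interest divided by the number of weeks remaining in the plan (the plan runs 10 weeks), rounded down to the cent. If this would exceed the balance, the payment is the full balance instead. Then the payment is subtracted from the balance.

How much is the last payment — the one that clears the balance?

$197.97

# | Opening | Interest | Payment | End bal
1 | $1,516.68 | $40.95 | $155.76 | $1,401.87
2 | $1,401.87 | $37.85 | $159.96 | $1,279.76
3 | $1,279.76 | $34.55 | $164.28 | $1,150.03
4 | $1,150.03 | $31.05 | $168.72 | $1,012.36
5 | $1,012.36 | $27.33 | $173.28 | $866.41
6 | $866.41 | $23.39 | $177.96 | $711.84
7 | $711.84 | $19.21 | $182.76 | $548.29
8 | $548.29 | $14.80 | $187.69 | $375.40
9 | $375.40 | $10.13 | $192.76 | $192.77
10 | $192.77 | $5.20 | $197.97 | $0.00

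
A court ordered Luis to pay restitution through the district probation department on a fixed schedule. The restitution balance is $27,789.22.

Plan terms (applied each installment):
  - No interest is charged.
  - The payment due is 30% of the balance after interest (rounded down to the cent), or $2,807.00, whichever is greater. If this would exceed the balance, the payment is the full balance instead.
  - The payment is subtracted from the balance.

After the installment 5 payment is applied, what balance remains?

$3,865.21

# | Opening | Payment | End bal
1 | $27,789.22 | $8,336.76 | $19,452.46
2 | $19,452.46 | $5,835.73 | $13,616.73
3 | $13,616.73 | $4,085.01 | $9,531.72
4 | $9,531.72 | $2,859.51 | $6,672.21
5 | $6,672.21 | $2,807.00 | $3,865.21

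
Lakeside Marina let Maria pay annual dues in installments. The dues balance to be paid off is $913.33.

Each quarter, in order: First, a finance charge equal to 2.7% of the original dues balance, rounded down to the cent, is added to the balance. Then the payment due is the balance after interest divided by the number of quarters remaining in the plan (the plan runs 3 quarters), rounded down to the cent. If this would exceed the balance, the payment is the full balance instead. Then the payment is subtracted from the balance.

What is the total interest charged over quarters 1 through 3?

$73.95

Quarter 1: opening $913.33; interest $24.65 → $937.98; payment $312.66; balance $625.32
Quarter 2: opening $625.32; interest $24.65 → $649.97; payment $324.98; balance $324.99
Quarter 3: opening $324.99; interest $24.65 → $349.64; payment $349.64; balance $0.00
Total interest: $24.65 + $24.65 + $24.65 = $73.95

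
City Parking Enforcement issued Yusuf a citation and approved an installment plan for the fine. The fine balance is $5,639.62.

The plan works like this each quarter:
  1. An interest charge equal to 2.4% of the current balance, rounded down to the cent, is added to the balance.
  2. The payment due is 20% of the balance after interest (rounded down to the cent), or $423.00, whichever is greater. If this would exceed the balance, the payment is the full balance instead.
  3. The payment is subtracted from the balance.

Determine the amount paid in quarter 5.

$520.16

Quarter 1: opening $5,639.62; interest $135.35 → $5,774.97; payment $1,154.99; balance $4,619.98
Quarter 2: opening $4,619.98; interest $110.87 → $4,730.85; payment $946.17; balance $3,784.68
Quarter 3: opening $3,784.68; interest $90.83 → $3,875.51; payment $775.10; balance $3,100.41
Quarter 4: opening $3,100.41; interest $74.40 → $3,174.81; payment $634.96; balance $2,539.85
Quarter 5: opening $2,539.85; interest $60.95 → $2,600.80; payment $520.16; balance $2,080.64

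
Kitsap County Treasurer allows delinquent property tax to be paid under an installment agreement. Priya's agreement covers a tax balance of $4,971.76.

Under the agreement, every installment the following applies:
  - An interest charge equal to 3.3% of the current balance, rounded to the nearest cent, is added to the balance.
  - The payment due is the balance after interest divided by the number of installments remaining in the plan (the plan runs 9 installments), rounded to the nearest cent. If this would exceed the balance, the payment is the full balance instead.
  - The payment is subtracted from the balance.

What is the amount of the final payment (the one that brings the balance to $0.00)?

$739.89

# | Opening | Interest | Payment | End bal
1 | $4,971.76 | $164.07 | $570.65 | $4,565.18
2 | $4,565.18 | $150.65 | $589.48 | $4,126.35
3 | $4,126.35 | $136.17 | $608.93 | $3,653.59
4 | $3,653.59 | $120.57 | $629.03 | $3,145.13
5 | $3,145.13 | $103.79 | $649.78 | $2,599.14
6 | $2,599.14 | $85.77 | $671.23 | $2,013.68
7 | $2,013.68 | $66.45 | $693.38 | $1,386.75
8 | $1,386.75 | $45.76 | $716.26 | $716.25
9 | $716.25 | $23.64 | $739.89 | $0.00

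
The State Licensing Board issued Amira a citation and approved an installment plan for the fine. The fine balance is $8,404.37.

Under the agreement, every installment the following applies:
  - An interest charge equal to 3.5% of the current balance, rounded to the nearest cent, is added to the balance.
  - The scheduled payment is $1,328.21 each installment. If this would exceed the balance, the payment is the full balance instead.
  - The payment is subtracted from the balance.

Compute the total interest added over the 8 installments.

$1,265.71

Installment 1: $8,404.37 +$294.15 interest = $8,698.52; pay $1,328.21 → $7,370.31
Installment 2: $7,370.31 +$257.96 interest = $7,628.27; pay $1,328.21 → $6,300.06
Installment 3: $6,300.06 +$220.50 interest = $6,520.56; pay $1,328.21 → $5,192.35
Installment 4: $5,192.35 +$181.73 interest = $5,374.08; pay $1,328.21 → $4,045.87
Installment 5: $4,045.87 +$141.61 interest = $4,187.48; pay $1,328.21 → $2,859.27
Installment 6: $2,859.27 +$100.07 interest = $2,959.34; pay $1,328.21 → $1,631.13
Installment 7: $1,631.13 +$57.09 interest = $1,688.22; pay $1,328.21 → $360.01
Installment 8: $360.01 +$12.60 interest = $372.61; pay $372.61 → $0.00
Total interest: $294.15 + $257.96 + $220.50 + $181.73 + $141.61 + $100.07 + $57.09 + $12.60 = $1,265.71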